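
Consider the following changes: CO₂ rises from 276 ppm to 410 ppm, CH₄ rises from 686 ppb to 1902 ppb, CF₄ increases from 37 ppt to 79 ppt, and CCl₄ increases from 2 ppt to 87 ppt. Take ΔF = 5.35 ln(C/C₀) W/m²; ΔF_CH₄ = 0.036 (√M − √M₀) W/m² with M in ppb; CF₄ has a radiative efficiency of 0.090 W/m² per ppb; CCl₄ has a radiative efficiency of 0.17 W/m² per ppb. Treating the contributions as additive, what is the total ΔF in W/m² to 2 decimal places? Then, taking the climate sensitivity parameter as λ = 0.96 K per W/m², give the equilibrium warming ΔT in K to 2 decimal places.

CO₂: 5.35 × ln(410/276) = 5.35 × ln(1.48551) = 5.35 × 0.39576 = 2.1173 W/m².
CH₄: 0.036 × (√1902 − √686) = 0.036 × (43.6119 − 26.1916) = 0.036 × 17.4203 = 0.6271 W/m².
CF₄: Δ = 79 − 37 = 42 ppt = 0.042 ppb; ΔF = 0.090 × 0.042 = 0.0038 W/m².
CCl₄: Δ = 87 − 2 = 85 ppt = 0.085 ppb; ΔF = 0.17 × 0.085 = 0.0145 W/m².
Total ΔF = 2.1173 + 0.6271 + 0.0038 + 0.0145 = 2.7627 W/m².
ΔT = λ ΔF = 0.96 × 2.76 = 2.6496 K.

ΔF = 2.76 W/m²; ΔT = 2.65 K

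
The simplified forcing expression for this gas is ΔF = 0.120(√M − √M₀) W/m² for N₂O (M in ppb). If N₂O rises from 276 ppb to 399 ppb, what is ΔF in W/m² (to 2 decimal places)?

ΔF = 0.40 W/m²

N₂O: 0.120 × (√399 − √276) = 0.120 × (19.9750 − 16.6132) = 0.120 × 3.3618 = 0.4034 W/m².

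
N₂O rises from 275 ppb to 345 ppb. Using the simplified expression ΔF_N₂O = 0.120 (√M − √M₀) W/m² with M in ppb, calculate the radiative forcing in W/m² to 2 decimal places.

ΔF = 0.24 W/m²

N₂O: 0.120 × (√345 − √275) = 0.120 × (18.5742 − 16.5831) = 0.120 × 1.9911 = 0.2389 W/m².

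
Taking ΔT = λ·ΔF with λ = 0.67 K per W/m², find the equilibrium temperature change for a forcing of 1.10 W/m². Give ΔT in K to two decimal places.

ΔT = λ ΔF = 0.67 × 1.10 = 0.7370 K.

ΔT = 0.74 K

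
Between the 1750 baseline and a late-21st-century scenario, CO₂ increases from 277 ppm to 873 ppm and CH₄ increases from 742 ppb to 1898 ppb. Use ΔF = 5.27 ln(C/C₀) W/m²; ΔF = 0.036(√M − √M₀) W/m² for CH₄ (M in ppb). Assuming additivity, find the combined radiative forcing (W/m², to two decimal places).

ΔF = 6.64 W/m²

CO₂: 5.27 × ln(873/277) = 5.27 × ln(3.15162) = 5.27 × 1.14792 = 6.0495 W/m².
CH₄: 0.036 × (√1898 − √742) = 0.036 × (43.5660 − 27.2397) = 0.036 × 16.3263 = 0.5877 W/m².
Total ΔF = 6.0495 + 0.5877 = 6.6372 W/m².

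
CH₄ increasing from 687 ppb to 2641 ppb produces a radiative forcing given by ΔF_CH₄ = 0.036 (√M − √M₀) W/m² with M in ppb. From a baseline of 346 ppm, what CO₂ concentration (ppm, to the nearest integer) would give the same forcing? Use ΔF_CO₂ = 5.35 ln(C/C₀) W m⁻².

C ≈ 410 ppm

CH₄ forcing: 0.036 × (√2641 − √687) = 0.036 × (51.3907 − 26.2107) = 0.036 × 25.1800 = 0.90648 W/m².
Set 5.35 ln(C/346) = 0.90648: ln(C/346) = 0.90648/5.35 = 0.16944, so C = 346 × e^0.16944 = 346 × 1.18464 = 409.89 ppm.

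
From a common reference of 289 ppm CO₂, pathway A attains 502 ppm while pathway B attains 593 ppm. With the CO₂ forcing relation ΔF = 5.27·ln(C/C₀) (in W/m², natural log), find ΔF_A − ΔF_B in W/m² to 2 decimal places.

ΔF_A − ΔF_B = -0.88 W/m²

ΔF_A = 5.27 ln(502/289) = 5.27 × 0.55217 = 2.9099 W/m².
ΔF_B = 5.27 ln(593/289) = 5.27 × 0.71877 = 3.7879 W/m².
Difference: 2.9099 − 3.7879 = -0.8780 W/m².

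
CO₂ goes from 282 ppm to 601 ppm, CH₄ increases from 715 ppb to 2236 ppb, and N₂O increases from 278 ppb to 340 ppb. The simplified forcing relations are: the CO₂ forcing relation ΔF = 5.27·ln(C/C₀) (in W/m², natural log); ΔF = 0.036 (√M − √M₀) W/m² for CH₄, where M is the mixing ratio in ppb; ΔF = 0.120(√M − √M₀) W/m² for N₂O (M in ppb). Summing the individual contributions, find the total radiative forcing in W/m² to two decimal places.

ΔF = 4.94 W/m²

CO₂: 5.27 × ln(601/282) = 5.27 × ln(2.13121) = 5.27 × 0.75669 = 3.9878 W/m².
CH₄: 0.036 × (√2236 − √715) = 0.036 × (47.2864 − 26.7395) = 0.036 × 20.5469 = 0.7397 W/m².
N₂O: 0.120 × (√340 − √278) = 0.120 × (18.4391 − 16.6733) = 0.120 × 1.7658 = 0.2119 W/m².
Total ΔF = 3.9878 + 0.7397 + 0.2119 = 4.9394 W/m².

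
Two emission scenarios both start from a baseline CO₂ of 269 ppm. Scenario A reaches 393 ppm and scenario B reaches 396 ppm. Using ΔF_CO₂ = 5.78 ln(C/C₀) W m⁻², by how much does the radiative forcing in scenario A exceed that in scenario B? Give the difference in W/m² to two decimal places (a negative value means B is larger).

ΔF_A − ΔF_B = -0.04 W/m²

ΔF_A = 5.78 ln(393/269) = 5.78 × 0.37910 = 2.1912 W/m².
ΔF_B = 5.78 ln(396/269) = 5.78 × 0.38670 = 2.2351 W/m².
Difference: 2.1912 − 2.2351 = -0.0439 W/m².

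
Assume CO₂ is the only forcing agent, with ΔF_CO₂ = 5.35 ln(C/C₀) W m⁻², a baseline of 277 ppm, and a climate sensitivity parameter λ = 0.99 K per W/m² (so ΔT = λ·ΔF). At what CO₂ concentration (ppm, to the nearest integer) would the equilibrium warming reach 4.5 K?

Required forcing: ΔF = ΔT/λ = 4.5/0.99 = 4.5455 W/m².
Then ln(C/277) = ΔF/5.35 = 4.5455/5.35 = 0.84963.
So C = 277 × e^0.84963 = 277 × 2.33878 = 647.84 ppm.

C ≈ 648 ppm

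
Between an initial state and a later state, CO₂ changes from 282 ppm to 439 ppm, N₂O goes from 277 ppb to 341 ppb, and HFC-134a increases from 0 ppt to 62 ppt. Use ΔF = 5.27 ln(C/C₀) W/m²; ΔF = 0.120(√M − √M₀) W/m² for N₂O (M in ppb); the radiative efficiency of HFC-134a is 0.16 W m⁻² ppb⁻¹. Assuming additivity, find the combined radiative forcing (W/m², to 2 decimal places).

ΔF = 2.56 W/m²

CO₂: 5.27 × ln(439/282) = 5.27 × ln(1.55674) = 5.27 × 0.44259 = 2.3324 W/m².
N₂O: 0.120 × (√341 − √277) = 0.120 × (18.4662 − 16.6433) = 0.120 × 1.8229 = 0.2187 W/m².
HFC-134a: Δ = 62 − 0 = 62 ppt = 0.062 ppb; ΔF = 0.16 × 0.062 = 0.0099 W/m².
Total ΔF = 2.3324 + 0.2187 + 0.0099 = 2.5610 W/m².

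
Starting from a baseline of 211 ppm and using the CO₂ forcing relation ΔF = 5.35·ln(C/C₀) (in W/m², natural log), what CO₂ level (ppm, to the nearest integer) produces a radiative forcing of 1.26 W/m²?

Set 5.35 ln(C/211) = 1.26, so ln(C/211) = 1.26/5.35 = 0.23551.
Then C/211 = e^0.23551 = 1.26555, giving C = 211 × 1.26555 = 267.03 ppm.

C ≈ 267 ppm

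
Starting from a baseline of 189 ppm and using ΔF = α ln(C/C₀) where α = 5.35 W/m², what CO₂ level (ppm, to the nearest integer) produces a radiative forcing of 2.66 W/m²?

Set 5.35 ln(C/189) = 2.66, so ln(C/189) = 2.66/5.35 = 0.49720.
Then C/189 = e^0.49720 = 1.64411, giving C = 189 × 1.64411 = 310.74 ppm.

C ≈ 311 ppm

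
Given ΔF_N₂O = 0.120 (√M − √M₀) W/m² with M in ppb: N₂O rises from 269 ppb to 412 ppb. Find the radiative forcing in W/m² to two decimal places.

ΔF = 0.47 W/m²

N₂O: 0.120 × (√412 − √269) = 0.120 × (20.2978 − 16.4012) = 0.120 × 3.8966 = 0.4676 W/m².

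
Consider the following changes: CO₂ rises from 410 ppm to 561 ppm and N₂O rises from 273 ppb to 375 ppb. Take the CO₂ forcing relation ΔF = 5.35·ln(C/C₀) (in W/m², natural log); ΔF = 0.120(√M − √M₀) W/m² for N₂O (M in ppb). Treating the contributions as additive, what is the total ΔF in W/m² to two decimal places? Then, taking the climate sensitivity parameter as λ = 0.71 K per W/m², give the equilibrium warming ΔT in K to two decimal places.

ΔF = 2.02 W/m²; ΔT = 1.43 K

CO₂: 5.35 × ln(561/410) = 5.35 × ln(1.36829) = 5.35 × 0.31356 = 1.6775 W/m².
N₂O: 0.120 × (√375 − √273) = 0.120 × (19.3649 − 16.5227) = 0.120 × 2.8422 = 0.3411 W/m².
Total ΔF = 1.6775 + 0.3411 = 2.0186 W/m².
ΔT = λ ΔF = 0.71 × 2.02 = 1.4342 K.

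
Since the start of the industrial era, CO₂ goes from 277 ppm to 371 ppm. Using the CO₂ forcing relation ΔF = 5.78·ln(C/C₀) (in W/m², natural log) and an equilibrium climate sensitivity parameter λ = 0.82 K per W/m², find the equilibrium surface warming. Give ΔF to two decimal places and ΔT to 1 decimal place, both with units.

ΔF = 1.69 W/m²; ΔT = 1.4 K

CO₂: 5.78 × ln(371/277) = 5.78 × ln(1.33935) = 5.78 × 0.29218 = 1.6888 W/m².
ΔT = λ ΔF = 0.82 × 1.69 = 1.3858 K.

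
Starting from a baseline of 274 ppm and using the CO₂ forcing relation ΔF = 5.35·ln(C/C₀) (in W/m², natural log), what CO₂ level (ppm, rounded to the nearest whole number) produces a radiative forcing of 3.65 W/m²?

C ≈ 542 ppm

Set 5.35 ln(C/274) = 3.65, so ln(C/274) = 3.65/5.35 = 0.68224.
Then C/274 = e^0.68224 = 1.97830, giving C = 274 × 1.97830 = 542.05 ppm.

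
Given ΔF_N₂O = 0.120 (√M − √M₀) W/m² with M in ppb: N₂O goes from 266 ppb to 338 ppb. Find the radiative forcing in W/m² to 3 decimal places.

N₂O: 0.120 × (√338 − √266) = 0.120 × (18.3848 − 16.3095) = 0.120 × 2.0753 = 0.2490 W/m².

ΔF = 0.249 W/m²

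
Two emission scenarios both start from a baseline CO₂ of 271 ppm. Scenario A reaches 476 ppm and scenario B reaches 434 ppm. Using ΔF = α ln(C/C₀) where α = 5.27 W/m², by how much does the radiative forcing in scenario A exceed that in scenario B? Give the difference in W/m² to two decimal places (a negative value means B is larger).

ΔF_A = 5.27 ln(476/271) = 5.27 × 0.56330 = 2.9686 W/m².
ΔF_B = 5.27 ln(434/271) = 5.27 × 0.47093 = 2.4818 W/m².
Difference: 2.9686 − 2.4818 = 0.4868 W/m².

ΔF_A − ΔF_B = 0.49 W/m²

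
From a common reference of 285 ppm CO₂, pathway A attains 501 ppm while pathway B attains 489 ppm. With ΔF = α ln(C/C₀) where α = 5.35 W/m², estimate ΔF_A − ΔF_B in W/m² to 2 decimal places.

ΔF_A − ΔF_B = 0.13 W/m²

ΔF_A = 5.35 ln(501/285) = 5.35 × 0.56412 = 3.0180 W/m².
ΔF_B = 5.35 ln(489/285) = 5.35 × 0.53987 = 2.8883 W/m².
Difference: 3.0180 − 2.8883 = 0.1297 W/m².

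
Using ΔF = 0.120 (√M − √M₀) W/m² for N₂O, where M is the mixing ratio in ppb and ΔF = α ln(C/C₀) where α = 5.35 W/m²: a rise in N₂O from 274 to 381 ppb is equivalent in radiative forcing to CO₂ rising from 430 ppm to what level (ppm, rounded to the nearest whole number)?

N₂O forcing: 0.120 × (√381 − √274) = 0.120 × (19.5192 − 16.5529) = 0.120 × 2.9663 = 0.35596 W/m².
Set 5.35 ln(C/430) = 0.35596: ln(C/430) = 0.35596/5.35 = 0.06653, so C = 430 × e^0.06653 = 430 × 1.06879 = 459.58 ppm.

C ≈ 460 ppm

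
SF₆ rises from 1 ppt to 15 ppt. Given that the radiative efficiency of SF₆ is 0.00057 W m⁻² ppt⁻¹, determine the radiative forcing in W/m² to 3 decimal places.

SF₆: ΔF = 0.00057 × (15 − 1) = 0.00057 × 14 = 0.0080 W/m².

ΔF = 0.008 W/m²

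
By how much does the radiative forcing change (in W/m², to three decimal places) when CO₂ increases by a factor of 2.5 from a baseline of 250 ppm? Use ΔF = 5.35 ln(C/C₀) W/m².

ΔF = 4.902 W/m²

Because the forcing depends only on the ratio C/C₀, the initial concentration does not enter.
ΔF = 5.35 × ln(2.5) = 5.35 × 0.91629 = 4.9022 W/m².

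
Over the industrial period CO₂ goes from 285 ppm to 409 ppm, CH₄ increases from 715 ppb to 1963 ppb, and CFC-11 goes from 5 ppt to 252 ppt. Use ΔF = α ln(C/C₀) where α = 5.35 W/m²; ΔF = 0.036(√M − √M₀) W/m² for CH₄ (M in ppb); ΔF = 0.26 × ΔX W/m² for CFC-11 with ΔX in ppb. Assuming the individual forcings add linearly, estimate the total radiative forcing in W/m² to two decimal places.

CO₂: 5.35 × ln(409/285) = 5.35 × ln(1.43509) = 5.35 × 0.36123 = 1.9326 W/m².
CH₄: 0.036 × (√1963 − √715) = 0.036 × (44.3058 − 26.7395) = 0.036 × 17.5663 = 0.6324 W/m².
CFC-11: Δ = 252 − 5 = 247 ppt = 0.247 ppb; ΔF = 0.26 × 0.247 = 0.0642 W/m².
Total ΔF = 1.9326 + 0.6324 + 0.0642 = 2.6292 W/m².

ΔF = 2.63 W/m²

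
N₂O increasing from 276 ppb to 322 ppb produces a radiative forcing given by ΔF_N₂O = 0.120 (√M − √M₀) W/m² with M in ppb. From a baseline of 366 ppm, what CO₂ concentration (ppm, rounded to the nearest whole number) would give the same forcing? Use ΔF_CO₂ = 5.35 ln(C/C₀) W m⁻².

N₂O forcing: 0.120 × (√322 − √276) = 0.120 × (17.9444 − 16.6132) = 0.120 × 1.3312 = 0.15974 W/m².
Set 5.35 ln(C/366) = 0.15974: ln(C/366) = 0.15974/5.35 = 0.02986, so C = 366 × e^0.02986 = 366 × 1.03031 = 377.09 ppm.

C ≈ 377 ppm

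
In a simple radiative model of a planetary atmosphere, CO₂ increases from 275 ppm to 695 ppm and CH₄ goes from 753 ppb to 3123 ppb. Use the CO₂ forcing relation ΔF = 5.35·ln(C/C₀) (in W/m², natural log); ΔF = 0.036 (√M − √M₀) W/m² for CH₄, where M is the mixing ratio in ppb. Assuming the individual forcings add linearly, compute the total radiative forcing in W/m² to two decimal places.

CO₂: 5.35 × ln(695/275) = 5.35 × ln(2.52727) = 5.35 × 0.92714 = 4.9602 W/m².
CH₄: 0.036 × (√3123 − √753) = 0.036 × (55.8838 − 27.4408) = 0.036 × 28.4430 = 1.0239 W/m².
Total ΔF = 4.9602 + 1.0239 = 5.9841 W/m².

ΔF = 5.98 W/m²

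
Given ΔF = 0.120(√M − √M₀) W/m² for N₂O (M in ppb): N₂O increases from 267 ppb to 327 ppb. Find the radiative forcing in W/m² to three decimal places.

ΔF = 0.209 W/m²

N₂O: 0.120 × (√327 − √267) = 0.120 × (18.0831 − 16.3401) = 0.120 × 1.7430 = 0.2092 W/m².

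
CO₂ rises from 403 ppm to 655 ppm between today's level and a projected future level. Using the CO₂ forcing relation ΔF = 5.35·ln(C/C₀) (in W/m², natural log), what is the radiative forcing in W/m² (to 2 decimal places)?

ΔF = 2.60 W/m²

CO₂: 5.35 × ln(655/403) = 5.35 × ln(1.62531) = 5.35 × 0.48570 = 2.5985 W/m².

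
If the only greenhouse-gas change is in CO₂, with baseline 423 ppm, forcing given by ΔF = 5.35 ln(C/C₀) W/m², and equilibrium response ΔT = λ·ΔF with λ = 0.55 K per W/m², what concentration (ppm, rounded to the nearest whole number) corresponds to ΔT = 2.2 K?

Required forcing: ΔF = ΔT/λ = 2.2/0.55 = 4.0000 W/m².
Then ln(C/423) = ΔF/5.35 = 4.0000/5.35 = 0.74766.
So C = 423 × e^0.74766 = 423 × 2.11205 = 893.40 ppm.

C ≈ 893 ppm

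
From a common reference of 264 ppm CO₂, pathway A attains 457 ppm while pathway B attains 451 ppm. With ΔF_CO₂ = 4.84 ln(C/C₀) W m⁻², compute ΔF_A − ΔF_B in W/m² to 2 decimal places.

ΔF_A = 4.84 ln(457/264) = 4.84 × 0.54873 = 2.6559 W/m².
ΔF_B = 4.84 ln(451/264) = 4.84 × 0.53552 = 2.5919 W/m².
Difference: 2.6559 − 2.5919 = 0.0640 W/m².

ΔF_A − ΔF_B = 0.06 W/m²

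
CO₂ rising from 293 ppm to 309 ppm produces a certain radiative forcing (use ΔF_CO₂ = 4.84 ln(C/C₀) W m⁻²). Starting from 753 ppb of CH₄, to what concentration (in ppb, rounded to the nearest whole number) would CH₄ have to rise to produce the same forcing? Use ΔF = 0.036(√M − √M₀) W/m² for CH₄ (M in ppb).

M ≈ 1196 ppb

CO₂ forcing: 4.84 × ln(309/293) = 4.84 × 0.053169 = 0.25734 W/m².
Set 0.036(√M − √753) = 0.25734: √M = 0.25734/0.036 + √753 = 7.1483 + 27.4408 = 34.5891.
M = (34.5891)² = 1196.41 ppb.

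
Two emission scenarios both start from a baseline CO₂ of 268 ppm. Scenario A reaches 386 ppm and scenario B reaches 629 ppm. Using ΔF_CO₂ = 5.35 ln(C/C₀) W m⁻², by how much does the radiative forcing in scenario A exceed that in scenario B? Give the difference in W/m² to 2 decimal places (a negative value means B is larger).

ΔF_A = 5.35 ln(386/268) = 5.35 × 0.36485 = 1.9519 W/m².
ΔF_B = 5.35 ln(629/268) = 5.35 × 0.85314 = 4.5643 W/m².
Difference: 1.9519 − 4.5643 = -2.6124 W/m².
(Equivalently, ΔF_A − ΔF_B = 5.35 ln(386/629) = 5.35 × -0.48829 = -2.6124 W/m².)

ΔF_A − ΔF_B = -2.61 W/m²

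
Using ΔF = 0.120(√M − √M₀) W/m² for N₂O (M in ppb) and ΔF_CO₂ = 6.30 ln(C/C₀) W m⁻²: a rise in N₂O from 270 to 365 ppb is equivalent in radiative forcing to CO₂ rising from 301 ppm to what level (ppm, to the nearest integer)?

N₂O forcing: 0.120 × (√365 − √270) = 0.120 × (19.1050 − 16.4317) = 0.120 × 2.6733 = 0.32080 W/m².
Set 6.30 ln(C/301) = 0.32080: ln(C/301) = 0.32080/6.30 = 0.05092, so C = 301 × e^0.05092 = 301 × 1.05224 = 316.72 ppm.

C ≈ 317 ppm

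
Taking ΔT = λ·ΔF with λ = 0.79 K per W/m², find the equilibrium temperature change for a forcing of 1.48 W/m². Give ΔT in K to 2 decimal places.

ΔT = 1.17 K

ΔT = λ ΔF = 0.79 × 1.48 = 1.1692 K.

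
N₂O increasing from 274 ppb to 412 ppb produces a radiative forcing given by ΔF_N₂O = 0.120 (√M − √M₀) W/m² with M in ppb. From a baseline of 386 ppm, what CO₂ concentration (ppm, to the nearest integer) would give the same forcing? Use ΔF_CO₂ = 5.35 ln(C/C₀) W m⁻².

N₂O forcing: 0.120 × (√412 − √274) = 0.120 × (20.2978 − 16.5529) = 0.120 × 3.7449 = 0.44939 W/m².
Set 5.35 ln(C/386) = 0.44939: ln(C/386) = 0.44939/5.35 = 0.08400, so C = 386 × e^0.08400 = 386 × 1.08763 = 419.83 ppm.

C ≈ 420 ppm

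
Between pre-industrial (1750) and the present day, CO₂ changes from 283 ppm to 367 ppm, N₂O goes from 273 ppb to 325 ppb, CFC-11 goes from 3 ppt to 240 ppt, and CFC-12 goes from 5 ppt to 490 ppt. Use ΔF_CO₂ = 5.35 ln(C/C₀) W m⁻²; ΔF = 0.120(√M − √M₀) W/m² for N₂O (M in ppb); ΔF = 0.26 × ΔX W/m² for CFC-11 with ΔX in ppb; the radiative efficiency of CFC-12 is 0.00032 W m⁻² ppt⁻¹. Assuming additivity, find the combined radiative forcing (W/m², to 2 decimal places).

CO₂: 5.35 × ln(367/283) = 5.35 × ln(1.29682) = 5.35 × 0.25992 = 1.3906 W/m².
N₂O: 0.120 × (√325 − √273) = 0.120 × (18.0278 − 16.5227) = 0.120 × 1.5051 = 0.1806 W/m².
CFC-11: Δ = 240 − 3 = 237 ppt = 0.237 ppb; ΔF = 0.26 × 0.237 = 0.0616 W/m².
CFC-12: ΔF = 0.00032 × (490 − 5) = 0.00032 × 485 = 0.1552 W/m².
Total ΔF = 1.3906 + 0.1806 + 0.0616 + 0.1552 = 1.7880 W/m².

ΔF = 1.79 W/m²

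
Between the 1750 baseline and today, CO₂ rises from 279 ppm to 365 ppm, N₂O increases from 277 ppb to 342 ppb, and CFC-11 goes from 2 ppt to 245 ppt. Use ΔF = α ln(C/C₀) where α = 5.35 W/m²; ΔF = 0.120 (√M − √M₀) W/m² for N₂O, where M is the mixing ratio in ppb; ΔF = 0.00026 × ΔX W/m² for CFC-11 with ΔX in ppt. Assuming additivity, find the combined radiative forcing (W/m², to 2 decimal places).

ΔF = 1.72 W/m²

CO₂: 5.35 × ln(365/279) = 5.35 × ln(1.30824) = 5.35 × 0.26868 = 1.4374 W/m².
N₂O: 0.120 × (√342 − √277) = 0.120 × (18.4932 − 16.6433) = 0.120 × 1.8499 = 0.2220 W/m².
CFC-11: ΔF = 0.00026 × (245 − 2) = 0.00026 × 243 = 0.0632 W/m².
Total ΔF = 1.4374 + 0.2220 + 0.0632 = 1.7226 W/m².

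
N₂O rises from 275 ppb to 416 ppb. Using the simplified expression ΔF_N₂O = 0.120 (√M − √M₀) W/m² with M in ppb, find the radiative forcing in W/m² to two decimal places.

N₂O: 0.120 × (√416 − √275) = 0.120 × (20.3961 − 16.5831) = 0.120 × 3.8130 = 0.4576 W/m².

ΔF = 0.46 W/m²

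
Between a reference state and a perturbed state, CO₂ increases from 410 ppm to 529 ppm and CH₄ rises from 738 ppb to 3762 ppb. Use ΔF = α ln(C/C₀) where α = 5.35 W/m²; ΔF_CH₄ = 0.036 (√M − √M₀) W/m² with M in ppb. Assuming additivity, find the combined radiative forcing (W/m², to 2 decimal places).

ΔF = 2.59 W/m²

CO₂: 5.35 × ln(529/410) = 5.35 × ln(1.29024) = 5.35 × 0.25483 = 1.3633 W/m².
CH₄: 0.036 × (√3762 − √738) = 0.036 × (61.3351 − 27.1662) = 0.036 × 34.1689 = 1.2301 W/m².
Total ΔF = 1.3633 + 1.2301 = 2.5934 W/m².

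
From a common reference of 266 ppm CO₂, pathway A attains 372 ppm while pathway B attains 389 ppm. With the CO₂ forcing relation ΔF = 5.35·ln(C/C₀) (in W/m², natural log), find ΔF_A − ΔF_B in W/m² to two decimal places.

ΔF_A − ΔF_B = -0.24 W/m²

ΔF_A = 5.35 ln(372/266) = 5.35 × 0.33540 = 1.7944 W/m².
ΔF_B = 5.35 ln(389/266) = 5.35 × 0.38008 = 2.0334 W/m².
Difference: 1.7944 − 2.0334 = -0.2390 W/m².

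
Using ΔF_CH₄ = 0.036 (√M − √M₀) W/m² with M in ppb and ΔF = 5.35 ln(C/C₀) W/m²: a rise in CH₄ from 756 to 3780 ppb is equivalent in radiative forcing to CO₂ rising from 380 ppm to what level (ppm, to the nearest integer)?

C ≈ 478 ppm

CH₄ forcing: 0.036 × (√3780 − √756) = 0.036 × (61.4817 − 27.4955) = 0.036 × 33.9862 = 1.22350 W/m².
Set 5.35 ln(C/380) = 1.22350: ln(C/380) = 1.22350/5.35 = 0.22869, so C = 380 × e^0.22869 = 380 × 1.25695 = 477.64 ppm.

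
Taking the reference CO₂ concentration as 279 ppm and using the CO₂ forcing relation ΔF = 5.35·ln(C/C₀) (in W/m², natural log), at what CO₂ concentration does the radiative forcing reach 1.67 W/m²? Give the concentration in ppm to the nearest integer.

C ≈ 381 ppm

Set 5.35 ln(C/279) = 1.67, so ln(C/279) = 1.67/5.35 = 0.31215.
Then C/279 = e^0.31215 = 1.36636, giving C = 279 × 1.36636 = 381.21 ppm.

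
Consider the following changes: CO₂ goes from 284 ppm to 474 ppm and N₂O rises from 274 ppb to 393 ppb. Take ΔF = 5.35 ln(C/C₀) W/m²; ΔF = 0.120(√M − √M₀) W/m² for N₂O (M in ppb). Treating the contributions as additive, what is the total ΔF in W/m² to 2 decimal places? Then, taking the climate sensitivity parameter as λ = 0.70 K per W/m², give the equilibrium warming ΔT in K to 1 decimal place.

ΔF = 3.13 W/m²; ΔT = 2.2 K

CO₂: 5.35 × ln(474/284) = 5.35 × ln(1.66901) = 5.35 × 0.51223 = 2.7404 W/m².
N₂O: 0.120 × (√393 − √274) = 0.120 × (19.8242 − 16.5529) = 0.120 × 3.2713 = 0.3926 W/m².
Total ΔF = 2.7404 + 0.3926 = 3.1330 W/m².
ΔT = λ ΔF = 0.70 × 3.13 = 2.1910 K.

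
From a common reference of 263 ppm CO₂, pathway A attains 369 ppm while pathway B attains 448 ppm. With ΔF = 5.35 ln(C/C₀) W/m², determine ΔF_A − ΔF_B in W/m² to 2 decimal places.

ΔF_A = 5.35 ln(369/263) = 5.35 × 0.33864 = 1.8117 W/m².
ΔF_B = 5.35 ln(448/263) = 5.35 × 0.53264 = 2.8496 W/m².
Difference: 1.8117 − 2.8496 = -1.0379 W/m².
(Equivalently, ΔF_A − ΔF_B = 5.35 ln(369/448) = 5.35 × -0.19400 = -1.0379 W/m².)

ΔF_A − ΔF_B = -1.04 W/m²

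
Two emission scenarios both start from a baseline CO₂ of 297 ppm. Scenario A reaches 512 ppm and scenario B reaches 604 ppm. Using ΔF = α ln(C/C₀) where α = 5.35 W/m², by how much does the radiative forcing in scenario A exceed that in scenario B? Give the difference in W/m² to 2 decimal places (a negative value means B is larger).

ΔF_A − ΔF_B = -0.88 W/m²

ΔF_A = 5.35 ln(512/297) = 5.35 × 0.54459 = 2.9136 W/m².
ΔF_B = 5.35 ln(604/297) = 5.35 × 0.70984 = 3.7976 W/m².
Difference: 2.9136 − 3.7976 = -0.8840 W/m².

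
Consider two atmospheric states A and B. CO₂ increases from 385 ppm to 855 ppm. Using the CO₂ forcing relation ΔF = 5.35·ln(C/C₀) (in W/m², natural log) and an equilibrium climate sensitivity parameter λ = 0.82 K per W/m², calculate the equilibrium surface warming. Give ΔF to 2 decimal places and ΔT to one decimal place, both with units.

CO₂: 5.35 × ln(855/385) = 5.35 × ln(2.22078) = 5.35 × 0.79786 = 4.2686 W/m².
ΔT = λ ΔF = 0.82 × 4.27 = 3.5014 K.

ΔF = 4.27 W/m²; ΔT = 3.5 K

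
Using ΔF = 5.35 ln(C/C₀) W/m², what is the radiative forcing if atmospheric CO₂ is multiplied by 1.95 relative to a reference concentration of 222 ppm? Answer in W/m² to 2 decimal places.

Because the forcing depends only on the ratio C/C₀, the initial concentration does not enter.
ΔF = 5.35 × ln(1.95) = 5.35 × 0.66783 = 3.5729 W/m².

ΔF = 3.57 W/m²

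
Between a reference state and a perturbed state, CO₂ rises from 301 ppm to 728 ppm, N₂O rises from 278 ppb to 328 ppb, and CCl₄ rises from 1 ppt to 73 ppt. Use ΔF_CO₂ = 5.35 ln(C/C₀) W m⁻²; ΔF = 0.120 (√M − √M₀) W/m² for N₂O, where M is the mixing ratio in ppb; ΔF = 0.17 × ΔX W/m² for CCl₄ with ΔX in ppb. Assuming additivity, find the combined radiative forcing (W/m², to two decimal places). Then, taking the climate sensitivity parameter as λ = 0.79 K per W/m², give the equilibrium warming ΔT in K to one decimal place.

ΔF = 4.91 W/m²; ΔT = 3.9 K

CO₂: 5.35 × ln(728/301) = 5.35 × ln(2.41860) = 5.35 × 0.88319 = 4.7251 W/m².
N₂O: 0.120 × (√328 − √278) = 0.120 × (18.1108 − 16.6733) = 0.120 × 1.4375 = 0.1725 W/m².
CCl₄: Δ = 73 − 1 = 72 ppt = 0.072 ppb; ΔF = 0.17 × 0.072 = 0.0122 W/m².
Total ΔF = 4.7251 + 0.1725 + 0.0122 = 4.9098 W/m².
ΔT = λ ΔF = 0.79 × 4.91 = 3.8789 K.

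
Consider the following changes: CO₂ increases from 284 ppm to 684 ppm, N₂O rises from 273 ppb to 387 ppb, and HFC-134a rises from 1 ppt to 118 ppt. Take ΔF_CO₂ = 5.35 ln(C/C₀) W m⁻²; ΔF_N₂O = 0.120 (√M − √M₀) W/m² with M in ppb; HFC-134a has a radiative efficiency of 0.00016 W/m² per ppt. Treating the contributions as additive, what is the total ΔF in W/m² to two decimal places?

ΔF = 5.10 W/m²

CO₂: 5.35 × ln(684/284) = 5.35 × ln(2.40845) = 5.35 × 0.87898 = 4.7025 W/m².
N₂O: 0.120 × (√387 − √273) = 0.120 × (19.6723 − 16.5227) = 0.120 × 3.1496 = 0.3780 W/m².
HFC-134a: ΔF = 0.00016 × (118 − 1) = 0.00016 × 117 = 0.0187 W/m².
Total ΔF = 4.7025 + 0.3780 + 0.0187 = 5.0992 W/m².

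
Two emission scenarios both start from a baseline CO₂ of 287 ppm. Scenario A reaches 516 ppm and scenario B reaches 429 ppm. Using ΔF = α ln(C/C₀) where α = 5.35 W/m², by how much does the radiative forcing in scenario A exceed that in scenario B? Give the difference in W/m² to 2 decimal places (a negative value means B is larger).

ΔF_A − ΔF_B = 0.99 W/m²

ΔF_A = 5.35 ln(516/287) = 5.35 × 0.58662 = 3.1384 W/m².
ΔF_B = 5.35 ln(429/287) = 5.35 × 0.40197 = 2.1505 W/m².
Difference: 3.1384 − 2.1505 = 0.9879 W/m².
(Equivalently, ΔF_A − ΔF_B = 5.35 ln(516/429) = 5.35 × 0.18465 = 0.9879 W/m².)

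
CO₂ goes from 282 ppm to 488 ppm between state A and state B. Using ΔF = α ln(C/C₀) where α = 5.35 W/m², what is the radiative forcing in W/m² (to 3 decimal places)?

ΔF = 2.934 W/m²

CO₂ absorption bands are partially saturated, so forcing scales with the logarithm of the concentration ratio.
CO₂: 5.35 × ln(488/282) = 5.35 × ln(1.73050) = 5.35 × 0.54841 = 2.9340 W/m².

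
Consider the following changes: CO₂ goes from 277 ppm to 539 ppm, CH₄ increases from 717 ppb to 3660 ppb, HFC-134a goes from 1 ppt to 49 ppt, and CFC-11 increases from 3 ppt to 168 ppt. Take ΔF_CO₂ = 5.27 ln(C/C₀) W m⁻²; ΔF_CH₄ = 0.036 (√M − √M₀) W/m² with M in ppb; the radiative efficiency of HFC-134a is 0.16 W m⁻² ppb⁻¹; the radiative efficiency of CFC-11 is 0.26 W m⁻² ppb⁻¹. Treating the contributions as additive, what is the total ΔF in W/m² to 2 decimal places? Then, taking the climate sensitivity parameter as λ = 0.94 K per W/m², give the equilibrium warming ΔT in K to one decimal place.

CO₂: 5.27 × ln(539/277) = 5.27 × ln(1.94585) = 5.27 × 0.66570 = 3.5082 W/m².
CH₄: 0.036 × (√3660 − √717) = 0.036 × (60.4979 − 26.7769) = 0.036 × 33.7210 = 1.2140 W/m².
HFC-134a: Δ = 49 − 1 = 48 ppt = 0.048 ppb; ΔF = 0.16 × 0.048 = 0.0077 W/m².
CFC-11: Δ = 168 − 3 = 165 ppt = 0.165 ppb; ΔF = 0.26 × 0.165 = 0.0429 W/m².
Total ΔF = 3.5082 + 1.2140 + 0.0077 + 0.0429 = 4.7728 W/m².
ΔT = λ ΔF = 0.94 × 4.77 = 4.4838 K.

ΔF = 4.77 W/m²; ΔT = 4.5 K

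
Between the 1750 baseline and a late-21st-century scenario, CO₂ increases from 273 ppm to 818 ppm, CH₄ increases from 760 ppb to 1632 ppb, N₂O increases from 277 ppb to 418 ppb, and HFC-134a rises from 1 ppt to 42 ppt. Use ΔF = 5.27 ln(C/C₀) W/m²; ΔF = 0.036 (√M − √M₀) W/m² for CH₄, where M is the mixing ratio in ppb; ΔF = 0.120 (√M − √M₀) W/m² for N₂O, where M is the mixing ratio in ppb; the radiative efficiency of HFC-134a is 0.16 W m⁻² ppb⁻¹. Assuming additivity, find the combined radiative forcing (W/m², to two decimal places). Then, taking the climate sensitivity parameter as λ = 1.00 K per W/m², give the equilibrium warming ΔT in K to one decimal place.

ΔF = 6.71 W/m²; ΔT = 6.7 K

CO₂: 5.27 × ln(818/273) = 5.27 × ln(2.99634) = 5.27 × 1.09739 = 5.7832 W/m².
CH₄: 0.036 × (√1632 − √760) = 0.036 × (40.3980 − 27.5681) = 0.036 × 12.8299 = 0.4619 W/m².
N₂O: 0.120 × (√418 − √277) = 0.120 × (20.4450 − 16.6433) = 0.120 × 3.8017 = 0.4562 W/m².
HFC-134a: Δ = 42 − 1 = 41 ppt = 0.041 ppb; ΔF = 0.16 × 0.041 = 0.0066 W/m².
Total ΔF = 5.7832 + 0.4619 + 0.4562 + 0.0066 = 6.7079 W/m².
ΔT = λ ΔF = 1.00 × 6.71 = 6.7100 K.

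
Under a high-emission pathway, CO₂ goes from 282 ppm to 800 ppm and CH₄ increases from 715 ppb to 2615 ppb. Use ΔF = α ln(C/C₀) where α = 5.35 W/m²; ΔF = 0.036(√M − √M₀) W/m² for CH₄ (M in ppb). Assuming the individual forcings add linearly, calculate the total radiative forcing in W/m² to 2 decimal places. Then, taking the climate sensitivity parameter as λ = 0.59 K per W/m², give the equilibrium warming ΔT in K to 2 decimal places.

CO₂: 5.35 × ln(800/282) = 5.35 × ln(2.83688) = 5.35 × 1.04270 = 5.5784 W/m².
CH₄: 0.036 × (√2615 − √715) = 0.036 × (51.1371 − 26.7395) = 0.036 × 24.3976 = 0.8783 W/m².
Total ΔF = 5.5784 + 0.8783 = 6.4567 W/m².
ΔT = λ ΔF = 0.59 × 6.46 = 3.8114 K.

ΔF = 6.46 W/m²; ΔT = 3.81 K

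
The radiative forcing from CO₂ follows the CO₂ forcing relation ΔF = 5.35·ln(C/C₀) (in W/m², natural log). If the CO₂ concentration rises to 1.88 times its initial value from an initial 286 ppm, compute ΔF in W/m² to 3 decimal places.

ΔF = 3.377 W/m²

Because the forcing depends only on the ratio C/C₀, the initial concentration does not enter.
ΔF = 5.35 × ln(1.88) = 5.35 × 0.63127 = 3.3773 W/m².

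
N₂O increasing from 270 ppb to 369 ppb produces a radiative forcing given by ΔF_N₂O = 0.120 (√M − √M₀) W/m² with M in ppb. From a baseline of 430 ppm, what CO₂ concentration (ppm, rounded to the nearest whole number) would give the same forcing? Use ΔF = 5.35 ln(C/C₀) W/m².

N₂O forcing: 0.120 × (√369 − √270) = 0.120 × (19.2094 − 16.4317) = 0.120 × 2.7777 = 0.33332 W/m².
Set 5.35 ln(C/430) = 0.33332: ln(C/430) = 0.33332/5.35 = 0.06230, so C = 430 × e^0.06230 = 430 × 1.06428 = 457.64 ppm.

C ≈ 458 ppm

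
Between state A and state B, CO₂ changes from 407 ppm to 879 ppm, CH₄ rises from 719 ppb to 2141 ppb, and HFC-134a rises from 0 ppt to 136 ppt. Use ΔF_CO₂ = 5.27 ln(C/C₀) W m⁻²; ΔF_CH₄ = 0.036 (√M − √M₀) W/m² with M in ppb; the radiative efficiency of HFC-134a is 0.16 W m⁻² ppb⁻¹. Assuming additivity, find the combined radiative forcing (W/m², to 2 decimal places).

CO₂: 5.27 × ln(879/407) = 5.27 × ln(2.15971) = 5.27 × 0.76997 = 4.0577 W/m².
CH₄: 0.036 × (√2141 − √719) = 0.036 × (46.2709 − 26.8142) = 0.036 × 19.4567 = 0.7004 W/m².
HFC-134a: Δ = 136 − 0 = 136 ppt = 0.136 ppb; ΔF = 0.16 × 0.136 = 0.0218 W/m².
Total ΔF = 4.0577 + 0.7004 + 0.0218 = 4.7799 W/m².

ΔF = 4.78 W/m²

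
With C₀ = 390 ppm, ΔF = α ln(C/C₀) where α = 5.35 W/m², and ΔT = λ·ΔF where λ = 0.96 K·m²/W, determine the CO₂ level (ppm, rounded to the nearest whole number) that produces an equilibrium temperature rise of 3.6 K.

Required forcing: ΔF = ΔT/λ = 3.6/0.96 = 3.7500 W/m².
Then ln(C/390) = ΔF/5.35 = 3.7500/5.35 = 0.70093.
So C = 390 × e^0.70093 = 390 × 2.01563 = 786.10 ppm.

C ≈ 786 ppm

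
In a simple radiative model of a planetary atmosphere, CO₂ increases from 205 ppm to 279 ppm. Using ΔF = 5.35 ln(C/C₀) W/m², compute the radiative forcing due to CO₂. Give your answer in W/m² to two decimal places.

CO₂: 5.35 × ln(279/205) = 5.35 × ln(1.36098) = 5.35 × 0.30821 = 1.6489 W/m².

ΔF = 1.65 W/m²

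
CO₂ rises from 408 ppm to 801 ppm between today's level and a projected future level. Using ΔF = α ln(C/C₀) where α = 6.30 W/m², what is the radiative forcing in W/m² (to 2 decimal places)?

CO₂: 6.30 × ln(801/408) = 6.30 × ln(1.96324) = 6.30 × 0.67460 = 4.2500 W/m².

ΔF = 4.25 W/m²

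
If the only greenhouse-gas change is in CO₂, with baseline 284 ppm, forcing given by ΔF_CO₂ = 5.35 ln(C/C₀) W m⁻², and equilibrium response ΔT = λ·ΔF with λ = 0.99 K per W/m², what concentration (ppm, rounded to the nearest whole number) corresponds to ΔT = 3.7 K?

Required forcing: ΔF = ΔT/λ = 3.7/0.99 = 3.7374 W/m².
Then ln(C/284) = ΔF/5.35 = 3.7374/5.35 = 0.69858.
So C = 284 × e^0.69858 = 284 × 2.01090 = 571.10 ppm.

C ≈ 571 ppm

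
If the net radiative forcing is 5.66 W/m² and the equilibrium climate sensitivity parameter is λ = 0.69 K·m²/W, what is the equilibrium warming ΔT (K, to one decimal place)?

ΔT = 3.9 K

ΔT = λ ΔF = 0.69 × 5.66 = 3.9054 K.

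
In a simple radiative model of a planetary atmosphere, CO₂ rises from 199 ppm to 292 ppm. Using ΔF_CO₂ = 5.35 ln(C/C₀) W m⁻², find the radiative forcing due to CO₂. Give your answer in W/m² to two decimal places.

CO₂: 5.35 × ln(292/199) = 5.35 × ln(1.46734) = 5.35 × 0.38345 = 2.0515 W/m².

ΔF = 2.05 W/m²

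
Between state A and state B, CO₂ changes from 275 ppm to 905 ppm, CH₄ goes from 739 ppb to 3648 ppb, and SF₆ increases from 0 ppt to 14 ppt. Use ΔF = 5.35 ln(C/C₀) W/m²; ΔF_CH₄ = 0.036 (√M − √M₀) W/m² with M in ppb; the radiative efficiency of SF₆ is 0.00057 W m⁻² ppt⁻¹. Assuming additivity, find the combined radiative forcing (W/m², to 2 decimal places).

CO₂: 5.35 × ln(905/275) = 5.35 × ln(3.29091) = 5.35 × 1.19116 = 6.3727 W/m².
CH₄: 0.036 × (√3648 − √739) = 0.036 × (60.3987 − 27.1846) = 0.036 × 33.2141 = 1.1957 W/m².
SF₆: ΔF = 0.00057 × (14 − 0) = 0.00057 × 14 = 0.0080 W/m².
Total ΔF = 6.3727 + 1.1957 + 0.0080 = 7.5764 W/m².

ΔF = 7.58 W/m²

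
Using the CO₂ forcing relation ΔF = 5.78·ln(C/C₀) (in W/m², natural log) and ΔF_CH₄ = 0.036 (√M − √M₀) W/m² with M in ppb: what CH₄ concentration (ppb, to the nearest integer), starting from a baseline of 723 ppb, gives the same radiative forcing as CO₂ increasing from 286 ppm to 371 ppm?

CO₂ forcing: 5.78 × ln(371/286) = 5.78 × 0.260210 = 1.50401 W/m².
Set 0.036(√M − √723) = 1.50401: √M = 1.50401/0.036 + √723 = 41.7781 + 26.8887 = 68.6668.
M = (68.6668)² = 4715.13 ppb.

M ≈ 4715 ppb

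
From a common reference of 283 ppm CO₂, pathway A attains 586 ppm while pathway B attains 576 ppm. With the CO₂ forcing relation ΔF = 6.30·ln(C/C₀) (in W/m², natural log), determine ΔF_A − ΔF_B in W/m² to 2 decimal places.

ΔF_A = 6.30 ln(586/283) = 6.30 × 0.72787 = 4.5856 W/m².
ΔF_B = 6.30 ln(576/283) = 6.30 × 0.71066 = 4.4772 W/m².
Difference: 4.5856 − 4.4772 = 0.1084 W/m².

ΔF_A − ΔF_B = 0.11 W/m²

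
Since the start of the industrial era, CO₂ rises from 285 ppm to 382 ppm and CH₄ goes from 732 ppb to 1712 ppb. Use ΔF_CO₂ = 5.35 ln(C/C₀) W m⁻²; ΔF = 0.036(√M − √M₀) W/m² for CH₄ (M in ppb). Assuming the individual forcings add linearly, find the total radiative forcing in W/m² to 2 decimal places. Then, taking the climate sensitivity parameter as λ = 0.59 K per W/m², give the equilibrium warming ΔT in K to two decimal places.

ΔF = 2.08 W/m²; ΔT = 1.23 K

CO₂: 5.35 × ln(382/285) = 5.35 × ln(1.34035) = 5.35 × 0.29293 = 1.5672 W/m².
CH₄: 0.036 × (√1712 − √732) = 0.036 × (41.3763 − 27.0555) = 0.036 × 14.3208 = 0.5155 W/m².
Total ΔF = 1.5672 + 0.5155 = 2.0827 W/m².
ΔT = λ ΔF = 0.59 × 2.08 = 1.2272 K.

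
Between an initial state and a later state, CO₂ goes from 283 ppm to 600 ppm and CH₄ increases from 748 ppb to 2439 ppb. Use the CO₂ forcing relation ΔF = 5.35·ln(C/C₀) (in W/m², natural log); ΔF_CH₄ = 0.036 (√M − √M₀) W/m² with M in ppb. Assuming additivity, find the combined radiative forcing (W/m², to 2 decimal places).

ΔF = 4.81 W/m²

CO₂: 5.35 × ln(600/283) = 5.35 × ln(2.12014) = 5.35 × 0.75148 = 4.0204 W/m².
CH₄: 0.036 × (√2439 − √748) = 0.036 × (49.3862 − 27.3496) = 0.036 × 22.0366 = 0.7933 W/m².
Total ΔF = 4.0204 + 0.7933 = 4.8137 W/m².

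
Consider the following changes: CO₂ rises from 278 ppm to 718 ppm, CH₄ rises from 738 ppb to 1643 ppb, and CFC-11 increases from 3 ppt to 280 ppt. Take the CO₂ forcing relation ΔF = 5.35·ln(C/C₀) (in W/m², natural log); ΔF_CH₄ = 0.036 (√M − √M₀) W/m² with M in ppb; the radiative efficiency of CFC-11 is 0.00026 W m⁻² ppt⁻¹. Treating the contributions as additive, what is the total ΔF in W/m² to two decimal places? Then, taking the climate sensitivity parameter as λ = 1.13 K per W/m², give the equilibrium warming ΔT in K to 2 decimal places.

ΔF = 5.63 W/m²; ΔT = 6.36 K

CO₂: 5.35 × ln(718/278) = 5.35 × ln(2.58273) = 5.35 × 0.94885 = 5.0763 W/m².
CH₄: 0.036 × (√1643 − √738) = 0.036 × (40.5339 − 27.1662) = 0.036 × 13.3677 = 0.4812 W/m².
CFC-11: ΔF = 0.00026 × (280 − 3) = 0.00026 × 277 = 0.0720 W/m².
Total ΔF = 5.0763 + 0.4812 + 0.0720 = 5.6295 W/m².
ΔT = λ ΔF = 1.13 × 5.63 = 6.3619 K.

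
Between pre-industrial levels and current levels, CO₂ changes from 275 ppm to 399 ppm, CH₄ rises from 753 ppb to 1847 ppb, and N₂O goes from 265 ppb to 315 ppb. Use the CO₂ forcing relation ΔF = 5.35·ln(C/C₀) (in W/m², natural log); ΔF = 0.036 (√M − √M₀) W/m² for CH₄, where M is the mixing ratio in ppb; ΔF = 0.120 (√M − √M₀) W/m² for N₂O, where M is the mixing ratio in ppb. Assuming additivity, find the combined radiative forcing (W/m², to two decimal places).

ΔF = 2.73 W/m²

CO₂: 5.35 × ln(399/275) = 5.35 × ln(1.45091) = 5.35 × 0.37219 = 1.9912 W/m².
CH₄: 0.036 × (√1847 − √753) = 0.036 × (42.9767 − 27.4408) = 0.036 × 15.5359 = 0.5593 W/m².
N₂O: 0.120 × (√315 − √265) = 0.120 × (17.7482 − 16.2788) = 0.120 × 1.4694 = 0.1763 W/m².
Total ΔF = 1.9912 + 0.5593 + 0.1763 = 2.7268 W/m².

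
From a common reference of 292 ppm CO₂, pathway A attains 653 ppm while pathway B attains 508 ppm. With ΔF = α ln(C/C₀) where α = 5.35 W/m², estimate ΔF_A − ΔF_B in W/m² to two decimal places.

ΔF_A = 5.35 ln(653/292) = 5.35 × 0.80482 = 4.3058 W/m².
ΔF_B = 5.35 ln(508/292) = 5.35 × 0.55373 = 2.9625 W/m².
Difference: 4.3058 − 2.9625 = 1.3433 W/m².

ΔF_A − ΔF_B = 1.34 W/m²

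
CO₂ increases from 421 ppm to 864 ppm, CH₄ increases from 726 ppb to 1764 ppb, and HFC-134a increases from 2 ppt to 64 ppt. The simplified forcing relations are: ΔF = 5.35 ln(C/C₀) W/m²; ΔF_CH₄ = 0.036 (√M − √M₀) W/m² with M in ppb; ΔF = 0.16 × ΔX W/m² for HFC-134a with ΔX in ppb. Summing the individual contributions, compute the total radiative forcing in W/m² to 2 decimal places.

ΔF = 4.40 W/m²

CO₂: 5.35 × ln(864/421) = 5.35 × ln(2.05226) = 5.35 × 0.71894 = 3.8463 W/m².
CH₄: 0.036 × (√1764 − √726) = 0.036 × (42.0000 − 26.9444) = 0.036 × 15.0556 = 0.5420 W/m².
HFC-134a: Δ = 64 − 2 = 62 ppt = 0.062 ppb; ΔF = 0.16 × 0.062 = 0.0099 W/m².
Total ΔF = 3.8463 + 0.5420 + 0.0099 = 4.3982 W/m².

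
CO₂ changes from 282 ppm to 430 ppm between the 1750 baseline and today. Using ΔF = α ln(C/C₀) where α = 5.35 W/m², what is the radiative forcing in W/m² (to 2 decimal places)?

CO₂ absorption bands are partially saturated, so forcing scales with the logarithm of the concentration ratio.
CO₂: 5.35 × ln(430/282) = 5.35 × ln(1.52482) = 5.35 × 0.42188 = 2.2571 W/m².

ΔF = 2.26 W/m²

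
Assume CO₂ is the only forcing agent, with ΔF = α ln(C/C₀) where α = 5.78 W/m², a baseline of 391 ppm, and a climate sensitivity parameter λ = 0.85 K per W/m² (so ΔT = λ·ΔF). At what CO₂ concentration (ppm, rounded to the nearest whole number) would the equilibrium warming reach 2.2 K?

Required forcing: ΔF = ΔT/λ = 2.2/0.85 = 2.5882 W/m².
Then ln(C/391) = ΔF/5.78 = 2.5882/5.78 = 0.44779.
So C = 391 × e^0.44779 = 391 × 1.56485 = 611.86 ppm.

C ≈ 612 ppm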